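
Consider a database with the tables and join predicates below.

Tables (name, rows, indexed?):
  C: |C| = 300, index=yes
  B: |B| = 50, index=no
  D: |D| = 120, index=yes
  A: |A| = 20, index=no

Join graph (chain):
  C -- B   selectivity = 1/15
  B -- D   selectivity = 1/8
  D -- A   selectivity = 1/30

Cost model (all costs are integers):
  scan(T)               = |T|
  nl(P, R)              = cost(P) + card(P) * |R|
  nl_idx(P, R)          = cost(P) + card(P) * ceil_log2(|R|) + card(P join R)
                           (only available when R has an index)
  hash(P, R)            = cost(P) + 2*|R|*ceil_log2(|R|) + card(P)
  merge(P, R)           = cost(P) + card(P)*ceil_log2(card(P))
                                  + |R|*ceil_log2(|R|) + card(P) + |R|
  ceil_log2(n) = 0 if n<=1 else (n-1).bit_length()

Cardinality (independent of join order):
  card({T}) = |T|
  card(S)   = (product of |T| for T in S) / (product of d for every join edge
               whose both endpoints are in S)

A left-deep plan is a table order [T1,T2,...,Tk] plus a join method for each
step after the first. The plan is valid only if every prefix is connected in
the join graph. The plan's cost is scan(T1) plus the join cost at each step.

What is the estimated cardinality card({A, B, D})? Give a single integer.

500

Tables in S: A(20), B(50), D(120)
Edges inside S: B-D(d=8), D-A(d=30)
numerator = 20 * 50 * 120 = 120000
denominator = 8 * 30 = 240
card(S) = 120000 / 240 = 500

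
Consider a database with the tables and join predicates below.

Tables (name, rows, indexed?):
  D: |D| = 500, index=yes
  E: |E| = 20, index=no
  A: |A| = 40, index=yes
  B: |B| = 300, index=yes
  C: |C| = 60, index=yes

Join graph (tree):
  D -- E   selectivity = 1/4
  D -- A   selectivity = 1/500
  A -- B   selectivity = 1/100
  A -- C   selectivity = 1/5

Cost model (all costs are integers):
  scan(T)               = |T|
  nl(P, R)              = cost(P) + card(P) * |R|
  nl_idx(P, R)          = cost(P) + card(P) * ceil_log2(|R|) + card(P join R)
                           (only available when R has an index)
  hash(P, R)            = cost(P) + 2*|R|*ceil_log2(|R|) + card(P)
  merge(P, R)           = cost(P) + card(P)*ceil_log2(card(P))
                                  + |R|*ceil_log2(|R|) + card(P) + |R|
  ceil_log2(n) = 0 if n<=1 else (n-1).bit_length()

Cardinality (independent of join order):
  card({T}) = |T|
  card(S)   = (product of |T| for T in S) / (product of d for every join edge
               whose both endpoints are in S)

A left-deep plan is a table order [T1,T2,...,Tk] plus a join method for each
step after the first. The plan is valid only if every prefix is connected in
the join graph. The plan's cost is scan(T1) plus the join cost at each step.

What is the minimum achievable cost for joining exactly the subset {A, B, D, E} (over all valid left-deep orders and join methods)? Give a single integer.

1240

Selinger DP over subsets of {A,B,D,E}:
  {D}: scan cost=500, card=500
  {E}: scan cost=20, card=20
  {A}: scan cost=40, card=40
  {B}: scan cost=300, card=300
  {DE}: card=2500; try (E,hash)→1200, (D,nl_idx)→2700, (D,merge)→5140, (E,merge)→5620, (D,hash)→9040, (D,nl)→10020 …(+1); best=1200 via (E,hash)
  {AD}: card=40; try (D,nl_idx)→440, (A,hash)→1480, (A,nl_idx)→3540, (D,merge)→5320, (A,merge)→5780, (D,hash)→9080 …(+2); best=440 via (D,nl_idx)
  {AB}: card=120; try (B,nl_idx)→520, (A,hash)→1080, (A,nl_idx)→2220, (B,merge)→3320, (A,merge)→3580, (B,hash)→5480 …(+2); best=520 via (B,nl_idx)
  {ADE}: card=200; try (E,hash)→680, (E,merge)→840, (E,nl)→1240, (A,hash)→4180, (A,nl_idx)→16400, (A,merge)→33980 …(+1); best=680 via (E,hash)
  {ABD}: card=120; try (B,nl_idx)→920, (D,nl_idx)→1720, (B,merge)→3720, (B,hash)→5880, (D,merge)→6480, (D,hash)→9640 …(+2); best=920 via (B,nl_idx)
  {ABDE}: card=600; try (E,hash)→1240, (E,merge)→2000, (B,nl_idx)→3080, (E,nl)→3320, (B,merge)→5480, (B,hash)→6280 …(+1); best=1240 via (E,hash)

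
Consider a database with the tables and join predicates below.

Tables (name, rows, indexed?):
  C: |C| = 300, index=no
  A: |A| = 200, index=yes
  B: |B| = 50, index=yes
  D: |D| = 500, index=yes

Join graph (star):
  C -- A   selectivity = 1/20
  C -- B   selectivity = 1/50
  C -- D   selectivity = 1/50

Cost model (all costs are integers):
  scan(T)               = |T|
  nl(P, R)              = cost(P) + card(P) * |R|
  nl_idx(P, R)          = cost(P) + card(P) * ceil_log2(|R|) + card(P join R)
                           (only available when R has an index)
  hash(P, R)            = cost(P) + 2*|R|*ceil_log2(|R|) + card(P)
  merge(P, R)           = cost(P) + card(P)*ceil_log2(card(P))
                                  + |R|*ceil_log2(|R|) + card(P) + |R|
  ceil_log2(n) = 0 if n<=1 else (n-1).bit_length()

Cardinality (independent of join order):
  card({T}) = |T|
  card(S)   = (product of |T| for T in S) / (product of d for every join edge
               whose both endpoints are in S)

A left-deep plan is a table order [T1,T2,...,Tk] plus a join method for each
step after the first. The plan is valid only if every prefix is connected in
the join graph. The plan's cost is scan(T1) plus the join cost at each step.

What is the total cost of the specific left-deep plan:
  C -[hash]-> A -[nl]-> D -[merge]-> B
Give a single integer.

1984150

step 1: scan C: cost=300, card=300
step 2: join A via hash
    card(P join A) = 300*200/(20) = 3000
    cost = 300 + 2*200*8 + 300 = 3800
step 3: join D via nl
    card(P join D) = 3000*500/(50) = 30000
    cost = 3800 + 3000*500 = 1503800
step 4: join B via merge
    card(P join B) = 30000*50/(50) = 30000
    cost = 1503800 + 30000*15 + 50*6 + 30000 + 50 = 1984150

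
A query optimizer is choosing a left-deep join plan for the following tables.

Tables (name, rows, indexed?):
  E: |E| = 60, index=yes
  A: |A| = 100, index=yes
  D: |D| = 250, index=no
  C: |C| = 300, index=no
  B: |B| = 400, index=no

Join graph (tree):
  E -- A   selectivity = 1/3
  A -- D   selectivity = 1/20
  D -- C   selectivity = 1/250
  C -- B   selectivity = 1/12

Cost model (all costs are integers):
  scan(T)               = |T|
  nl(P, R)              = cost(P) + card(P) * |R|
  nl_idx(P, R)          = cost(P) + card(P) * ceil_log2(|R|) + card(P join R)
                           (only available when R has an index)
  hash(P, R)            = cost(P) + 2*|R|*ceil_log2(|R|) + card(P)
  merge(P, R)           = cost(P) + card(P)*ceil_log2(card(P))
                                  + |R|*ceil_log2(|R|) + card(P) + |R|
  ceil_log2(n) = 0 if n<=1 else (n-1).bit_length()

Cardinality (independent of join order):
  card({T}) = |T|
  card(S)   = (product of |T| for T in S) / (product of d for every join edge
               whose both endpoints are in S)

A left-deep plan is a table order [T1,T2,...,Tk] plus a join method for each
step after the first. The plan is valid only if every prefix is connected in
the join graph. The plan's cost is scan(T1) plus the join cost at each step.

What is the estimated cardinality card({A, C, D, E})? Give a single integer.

30000

Tables in S: A(100), C(300), D(250), E(60)
Edges inside S: E-A(d=3), A-D(d=20), D-C(d=250)
numerator = 100 * 300 * 250 * 60 = 450000000
denominator = 3 * 20 * 250 = 15000
card(S) = 450000000 / 15000 = 30000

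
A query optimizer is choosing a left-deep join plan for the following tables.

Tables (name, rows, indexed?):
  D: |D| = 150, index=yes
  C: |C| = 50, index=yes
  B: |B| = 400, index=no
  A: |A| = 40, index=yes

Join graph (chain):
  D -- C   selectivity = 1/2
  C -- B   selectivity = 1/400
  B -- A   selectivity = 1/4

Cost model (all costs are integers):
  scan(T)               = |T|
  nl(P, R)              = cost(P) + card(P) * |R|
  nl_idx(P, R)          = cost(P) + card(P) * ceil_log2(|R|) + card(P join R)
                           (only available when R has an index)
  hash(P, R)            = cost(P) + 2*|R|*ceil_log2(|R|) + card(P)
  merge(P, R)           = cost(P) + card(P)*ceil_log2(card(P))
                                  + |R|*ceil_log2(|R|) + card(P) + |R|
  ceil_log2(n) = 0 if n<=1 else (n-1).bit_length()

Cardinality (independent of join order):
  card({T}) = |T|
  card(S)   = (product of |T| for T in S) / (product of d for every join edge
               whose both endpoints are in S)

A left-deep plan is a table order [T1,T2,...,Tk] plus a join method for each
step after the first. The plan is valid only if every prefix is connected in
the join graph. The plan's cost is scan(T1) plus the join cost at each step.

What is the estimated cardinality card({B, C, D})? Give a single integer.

Tables in S: B(400), C(50), D(150)
Edges inside S: D-C(d=2), C-B(d=400)
numerator = 400 * 50 * 150 = 3000000
denominator = 2 * 400 = 800
card(S) = 3000000 / 800 = 3750

3750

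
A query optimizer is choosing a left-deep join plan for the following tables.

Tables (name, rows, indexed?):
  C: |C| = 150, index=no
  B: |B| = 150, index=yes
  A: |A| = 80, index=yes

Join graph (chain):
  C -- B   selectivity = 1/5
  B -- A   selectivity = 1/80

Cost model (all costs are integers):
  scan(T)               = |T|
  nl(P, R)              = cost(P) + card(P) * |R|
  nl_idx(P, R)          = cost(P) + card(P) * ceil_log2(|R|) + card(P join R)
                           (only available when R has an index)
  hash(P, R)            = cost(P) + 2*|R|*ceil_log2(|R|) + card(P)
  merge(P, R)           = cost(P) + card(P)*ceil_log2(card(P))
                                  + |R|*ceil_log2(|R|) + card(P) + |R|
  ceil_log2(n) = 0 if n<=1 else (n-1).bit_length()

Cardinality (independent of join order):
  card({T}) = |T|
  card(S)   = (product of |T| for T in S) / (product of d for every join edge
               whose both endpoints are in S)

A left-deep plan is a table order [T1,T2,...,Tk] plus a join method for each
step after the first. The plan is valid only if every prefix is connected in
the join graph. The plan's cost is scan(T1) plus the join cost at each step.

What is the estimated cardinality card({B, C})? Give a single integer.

4500

Tables in S: B(150), C(150)
Edges inside S: C-B(d=5)
numerator = 150 * 150 = 22500
denominator = 5 = 5
card(S) = 22500 / 5 = 4500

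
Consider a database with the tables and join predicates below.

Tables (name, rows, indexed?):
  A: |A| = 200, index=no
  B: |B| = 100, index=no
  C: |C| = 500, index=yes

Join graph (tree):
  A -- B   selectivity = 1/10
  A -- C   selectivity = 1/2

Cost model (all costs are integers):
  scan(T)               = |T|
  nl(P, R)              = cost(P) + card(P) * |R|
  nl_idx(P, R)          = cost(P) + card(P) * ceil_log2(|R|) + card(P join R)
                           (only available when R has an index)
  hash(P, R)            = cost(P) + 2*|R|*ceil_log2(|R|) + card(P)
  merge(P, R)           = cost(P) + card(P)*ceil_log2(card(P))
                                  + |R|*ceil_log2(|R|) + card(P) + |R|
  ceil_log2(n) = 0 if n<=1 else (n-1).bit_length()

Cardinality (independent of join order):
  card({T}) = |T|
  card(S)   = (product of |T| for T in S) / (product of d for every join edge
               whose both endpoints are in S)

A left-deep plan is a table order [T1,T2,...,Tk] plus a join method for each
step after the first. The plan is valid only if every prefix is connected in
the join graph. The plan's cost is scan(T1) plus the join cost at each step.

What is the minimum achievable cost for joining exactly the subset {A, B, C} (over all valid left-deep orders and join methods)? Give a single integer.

Selinger DP over subsets of {A,B,C}:
  {A}: scan cost=200, card=200
  {B}: scan cost=100, card=100
  {C}: scan cost=500, card=500
  {AB}: card=2000; try (B,hash)→1800, (A,merge)→2700, (B,merge)→2800, (A,hash)→3400, (A,nl)→20100, (B,nl)→20200; best=1800 via (B,hash)
  {AC}: card=50000; try (A,hash)→4200, (C,merge)→7000, (A,merge)→7300, (C,hash)→9400, (C,nl_idx)→52000, (C,nl)→100200 …(+1); best=4200 via (A,hash)
  {ABC}: card=500000; try (C,hash)→12800, (C,merge)→30800, (B,hash)→55600, (C,nl_idx)→519800, (B,merge)→855000, (C,nl)→1001800 …(+1); best=12800 via (C,hash)

12800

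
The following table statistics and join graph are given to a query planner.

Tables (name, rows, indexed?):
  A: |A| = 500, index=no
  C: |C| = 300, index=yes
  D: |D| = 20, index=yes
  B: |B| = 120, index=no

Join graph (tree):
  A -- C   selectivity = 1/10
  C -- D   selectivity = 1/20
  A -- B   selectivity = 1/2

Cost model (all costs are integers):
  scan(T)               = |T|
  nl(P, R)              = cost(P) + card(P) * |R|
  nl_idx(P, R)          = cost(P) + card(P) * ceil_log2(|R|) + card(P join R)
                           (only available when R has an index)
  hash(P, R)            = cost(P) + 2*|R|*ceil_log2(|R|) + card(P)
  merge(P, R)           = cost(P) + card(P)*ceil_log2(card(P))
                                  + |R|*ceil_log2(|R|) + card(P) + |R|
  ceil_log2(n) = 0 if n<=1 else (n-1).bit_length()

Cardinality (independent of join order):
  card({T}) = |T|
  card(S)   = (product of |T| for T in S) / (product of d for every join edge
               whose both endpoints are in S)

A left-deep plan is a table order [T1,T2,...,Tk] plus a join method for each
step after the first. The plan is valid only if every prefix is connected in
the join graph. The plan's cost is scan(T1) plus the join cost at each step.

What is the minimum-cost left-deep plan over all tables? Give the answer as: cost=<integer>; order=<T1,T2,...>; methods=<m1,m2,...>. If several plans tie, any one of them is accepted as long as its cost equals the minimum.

Selinger DP (subsets sized 1..n):
  {A}: scan cost=500, card=500
  {C}: scan cost=300, card=300
  {D}: scan cost=20, card=20
  {B}: scan cost=120, card=120
  {AC}: card=15000; try (C,hash)→6400, (A,merge)→8300, (C,merge)→8500, (A,hash)→9600, (C,nl_idx)→20000, (A,nl)→150300 …(+1); best=6400 via (C,hash)
  {AB}: card=30000; try (B,hash)→2680, (A,merge)→6080, (B,merge)→6460, (A,hash)→9240, (A,nl)→60120, (B,nl)→60500; best=2680 via (B,hash)
  {CD}: card=300; try (C,nl_idx)→500, (D,hash)→800, (D,nl_idx)→2100, (C,merge)→3140, (D,merge)→3420, (C,hash)→5440 …(+2); best=500 via (C,nl_idx)
  {ACD}: card=15000; try (A,merge)→8500, (A,hash)→9800, (D,hash)→21600, (D,nl_idx)→96400, (A,nl)→150500, (D,merge)→231520 …(+1); best=8500 via (A,merge)
  {ABC}: card=900000; try (B,hash)→23080, (C,hash)→38080, (B,merge)→232360, (C,merge)→485680, (C,nl_idx)→1172680, (B,nl)→1806400 …(+1); best=23080 via (B,hash)
  {ABCD}: card=900000; try (B,hash)→25180, (B,merge)→234460, (D,hash)→923280, (B,nl)→1808500, (D,nl_idx)→5423080, (D,nl)→18023080 …(+1); best=25180 via (B,hash)

cost=25180; order=D,C,A,B; methods=nl_idx,merge,hash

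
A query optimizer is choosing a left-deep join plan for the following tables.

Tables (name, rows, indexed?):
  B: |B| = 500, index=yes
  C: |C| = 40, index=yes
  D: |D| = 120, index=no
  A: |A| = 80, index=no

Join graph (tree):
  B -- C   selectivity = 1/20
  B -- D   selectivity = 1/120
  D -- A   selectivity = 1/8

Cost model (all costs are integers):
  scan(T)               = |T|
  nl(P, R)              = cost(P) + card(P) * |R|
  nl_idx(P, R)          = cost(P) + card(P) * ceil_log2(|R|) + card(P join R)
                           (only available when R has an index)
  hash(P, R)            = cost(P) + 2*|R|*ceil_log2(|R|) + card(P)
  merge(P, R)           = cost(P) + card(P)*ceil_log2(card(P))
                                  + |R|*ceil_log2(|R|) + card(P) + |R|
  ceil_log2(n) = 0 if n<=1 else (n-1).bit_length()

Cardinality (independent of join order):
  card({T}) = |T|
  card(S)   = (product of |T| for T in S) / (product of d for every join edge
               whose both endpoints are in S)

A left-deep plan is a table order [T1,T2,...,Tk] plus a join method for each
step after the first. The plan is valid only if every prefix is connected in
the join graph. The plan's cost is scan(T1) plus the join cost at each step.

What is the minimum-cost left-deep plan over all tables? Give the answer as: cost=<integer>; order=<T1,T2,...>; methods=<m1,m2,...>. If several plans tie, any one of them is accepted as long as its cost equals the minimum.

cost=4800; order=D,B,C,A; methods=nl_idx,hash,hash

Selinger DP (subsets sized 1..n):
  {B}: scan cost=500, card=500
  {C}: scan cost=40, card=40
  {D}: scan cost=120, card=120
  {A}: scan cost=80, card=80
  {BC}: card=1000; try (B,nl_idx)→1400, (C,hash)→1480, (C,nl_idx)→4500, (B,merge)→5320, (C,merge)→5780, (B,hash)→9080 …(+2); best=1400 via (B,nl_idx)
  {BD}: card=500; try (B,nl_idx)→1700, (D,hash)→2680, (B,merge)→6080, (D,merge)→6460, (B,hash)→9240, (B,nl)→60120 …(+1); best=1700 via (B,nl_idx)
  {AD}: card=1200; try (A,hash)→1360, (D,merge)→1680, (A,merge)→1720, (D,hash)→1840, (D,nl)→9680, (A,nl)→9720; best=1360 via (A,hash)
  {BCD}: card=1000; try (C,hash)→2680, (D,hash)→4080, (C,nl_idx)→5700, (C,merge)→6980, (D,merge)→13360, (C,nl)→21700 …(+1); best=2680 via (C,hash)
  {ABD}: card=5000; try (A,hash)→3320, (A,merge)→7340, (B,hash)→11560, (B,nl_idx)→17160, (B,merge)→20760, (A,nl)→41700 …(+1); best=3320 via (A,hash)
  {ABCD}: card=10000; try (A,hash)→4800, (C,hash)→8800, (A,merge)→14320, (C,nl_idx)→43320, (C,merge)→73600, (A,nl)→82680 …(+1); best=4800 via (A,hash)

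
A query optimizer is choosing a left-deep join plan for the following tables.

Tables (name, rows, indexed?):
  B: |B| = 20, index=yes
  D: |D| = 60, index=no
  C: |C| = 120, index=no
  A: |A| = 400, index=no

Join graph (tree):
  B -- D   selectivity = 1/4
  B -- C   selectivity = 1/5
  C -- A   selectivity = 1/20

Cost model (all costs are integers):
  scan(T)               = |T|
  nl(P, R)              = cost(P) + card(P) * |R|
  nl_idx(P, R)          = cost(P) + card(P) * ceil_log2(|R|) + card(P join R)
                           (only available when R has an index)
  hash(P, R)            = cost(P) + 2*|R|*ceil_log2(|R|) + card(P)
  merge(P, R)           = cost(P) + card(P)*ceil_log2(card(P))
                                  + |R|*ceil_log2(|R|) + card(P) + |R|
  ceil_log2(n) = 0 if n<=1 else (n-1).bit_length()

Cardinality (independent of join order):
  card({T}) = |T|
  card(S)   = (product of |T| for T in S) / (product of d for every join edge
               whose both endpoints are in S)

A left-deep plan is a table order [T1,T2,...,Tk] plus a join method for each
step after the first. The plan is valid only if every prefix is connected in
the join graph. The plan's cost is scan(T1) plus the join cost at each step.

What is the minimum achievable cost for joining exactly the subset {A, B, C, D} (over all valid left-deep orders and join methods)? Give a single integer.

Selinger DP over subsets of {A,B,C,D}:
  {B}: scan cost=20, card=20
  {D}: scan cost=60, card=60
  {C}: scan cost=120, card=120
  {A}: scan cost=400, card=400
  {BD}: card=300; try (B,hash)→320, (D,merge)→560, (B,merge)→600, (B,nl_idx)→660, (D,hash)→760, (D,nl)→1220 …(+1); best=320 via (B,hash)
  {BC}: card=480; try (B,hash)→440, (C,merge)→1100, (B,merge)→1200, (B,nl_idx)→1200, (C,hash)→1720, (C,nl)→2420 …(+1); best=440 via (B,hash)
  {AC}: card=2400; try (C,hash)→2480, (A,merge)→5080, (C,merge)→5360, (A,hash)→7440, (A,nl)→48120, (C,nl)→48400; best=2480 via (C,hash)
  {BCD}: card=7200; try (D,hash)→1640, (C,hash)→2300, (C,merge)→4280, (D,merge)→5660, (D,nl)→29240, (C,nl)→36320; best=1640 via (D,hash)
  {ABC}: card=9600; try (B,hash)→5080, (A,hash)→8120, (A,merge)→9240, (B,nl_idx)→24080, (B,merge)→33800, (B,nl)→50480 …(+1); best=5080 via (B,hash)
  {ABCD}: card=144000; try (D,hash)→15400, (A,hash)→16040, (A,merge)→106440, (D,merge)→149500, (D,nl)→581080, (A,nl)→2881640; best=15400 via (D,hash)

15400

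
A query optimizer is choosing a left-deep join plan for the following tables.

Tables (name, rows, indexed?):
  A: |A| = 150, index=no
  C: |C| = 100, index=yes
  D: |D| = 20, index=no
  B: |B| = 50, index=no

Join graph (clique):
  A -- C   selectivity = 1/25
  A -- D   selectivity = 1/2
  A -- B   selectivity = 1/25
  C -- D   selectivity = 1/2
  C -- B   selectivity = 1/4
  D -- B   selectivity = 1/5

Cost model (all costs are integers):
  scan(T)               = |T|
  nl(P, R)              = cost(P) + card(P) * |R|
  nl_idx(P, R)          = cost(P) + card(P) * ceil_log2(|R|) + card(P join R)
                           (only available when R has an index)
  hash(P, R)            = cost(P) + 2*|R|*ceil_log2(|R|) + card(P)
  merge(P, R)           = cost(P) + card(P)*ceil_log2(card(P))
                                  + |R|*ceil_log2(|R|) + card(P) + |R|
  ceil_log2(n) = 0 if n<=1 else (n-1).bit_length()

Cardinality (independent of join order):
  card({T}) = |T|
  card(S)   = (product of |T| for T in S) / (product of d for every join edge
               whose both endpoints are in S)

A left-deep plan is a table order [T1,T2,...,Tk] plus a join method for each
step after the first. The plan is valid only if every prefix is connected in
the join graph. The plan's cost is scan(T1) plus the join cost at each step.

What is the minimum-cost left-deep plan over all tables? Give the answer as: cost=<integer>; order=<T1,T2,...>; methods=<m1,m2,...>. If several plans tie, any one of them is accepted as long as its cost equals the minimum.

cost=3100; order=A,B,C,D; methods=hash,hash,hash

Selinger DP (subsets sized 1..n):
  {A}: scan cost=150, card=150
  {C}: scan cost=100, card=100
  {D}: scan cost=20, card=20
  {B}: scan cost=50, card=50
  {AC}: card=600; try (C,hash)→1700, (C,nl_idx)→1800, (A,merge)→2250, (C,merge)→2300, (A,hash)→2600, (A,nl)→15100 …(+1); best=1700 via (C,hash)
  {AD}: card=1500; try (D,hash)→500, (A,merge)→1490, (D,merge)→1620, (A,hash)→2440, (A,nl)→3020, (D,nl)→3150; best=500 via (D,hash)
  {AB}: card=300; try (B,hash)→900, (A,merge)→1750, (B,merge)→1850, (A,hash)→2500, (A,nl)→7550, (B,nl)→7650; best=900 via (B,hash)
  {CD}: card=1000; try (D,hash)→400, (C,merge)→940, (D,merge)→1020, (C,nl_idx)→1160, (C,hash)→1440, (C,nl)→2020 …(+1); best=400 via (D,hash)
  {BC}: card=1250; try (B,hash)→800, (C,merge)→1200, (B,merge)→1250, (C,hash)→1500, (C,nl_idx)→1650, (C,nl)→5050 …(+1); best=800 via (B,hash)
  {BD}: card=200; try (D,hash)→300, (B,merge)→490, (D,merge)→520, (B,hash)→640, (B,nl)→1020, (D,nl)→1050; best=300 via (D,hash)
  {ACD}: card=3000; try (D,hash)→2500, (C,hash)→3400, (A,hash)→3800, (D,merge)→8420, (A,merge)→12750, (D,nl)→13700 …(+4); best=2500 via (D,hash)
  {ABC}: card=300; try (C,hash)→2600, (B,hash)→2900, (C,nl_idx)→3300, (A,hash)→4450, (C,merge)→4700, (B,merge)→8650 …(+4); best=2600 via (C,hash)
  {ABD}: card=600; try (D,hash)→1400, (B,hash)→2600, (A,hash)→2900, (A,merge)→3450, (D,merge)→4020, (D,nl)→6900 …(+3); best=1400 via (D,hash)
  {BCD}: card=2500; try (C,hash)→1900, (B,hash)→2000, (D,hash)→2250, (C,merge)→2900, (C,nl_idx)→4200, (B,merge)→11750 …(+4); best=1900 via (C,hash)
  {ABCD}: card=300; try (D,hash)→3100, (C,hash)→3400, (D,merge)→5720, (C,nl_idx)→5900, (B,hash)→6100, (A,hash)→6800 …(+7); best=3100 via (D,hash)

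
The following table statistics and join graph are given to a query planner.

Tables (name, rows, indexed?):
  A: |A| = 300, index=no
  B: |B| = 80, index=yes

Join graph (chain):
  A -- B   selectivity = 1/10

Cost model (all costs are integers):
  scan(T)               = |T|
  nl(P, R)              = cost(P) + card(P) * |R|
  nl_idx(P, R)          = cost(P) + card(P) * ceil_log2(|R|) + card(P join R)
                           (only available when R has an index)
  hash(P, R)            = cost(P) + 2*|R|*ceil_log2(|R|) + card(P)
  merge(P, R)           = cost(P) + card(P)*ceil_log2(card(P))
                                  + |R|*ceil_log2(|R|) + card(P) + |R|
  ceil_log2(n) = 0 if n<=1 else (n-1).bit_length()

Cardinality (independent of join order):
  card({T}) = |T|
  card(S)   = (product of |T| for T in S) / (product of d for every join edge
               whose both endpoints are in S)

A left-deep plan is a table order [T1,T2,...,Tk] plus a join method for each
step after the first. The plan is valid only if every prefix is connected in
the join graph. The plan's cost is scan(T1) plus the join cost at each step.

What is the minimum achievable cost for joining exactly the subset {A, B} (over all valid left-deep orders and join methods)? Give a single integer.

Selinger DP over subsets of {A,B}:
  {A}: scan cost=300, card=300
  {B}: scan cost=80, card=80
  {AB}: card=2400; try (B,hash)→1720, (A,merge)→3720, (B,merge)→3940, (B,nl_idx)→4800, (A,hash)→5560, (A,nl)→24080 …(+1); best=1720 via (B,hash)

1720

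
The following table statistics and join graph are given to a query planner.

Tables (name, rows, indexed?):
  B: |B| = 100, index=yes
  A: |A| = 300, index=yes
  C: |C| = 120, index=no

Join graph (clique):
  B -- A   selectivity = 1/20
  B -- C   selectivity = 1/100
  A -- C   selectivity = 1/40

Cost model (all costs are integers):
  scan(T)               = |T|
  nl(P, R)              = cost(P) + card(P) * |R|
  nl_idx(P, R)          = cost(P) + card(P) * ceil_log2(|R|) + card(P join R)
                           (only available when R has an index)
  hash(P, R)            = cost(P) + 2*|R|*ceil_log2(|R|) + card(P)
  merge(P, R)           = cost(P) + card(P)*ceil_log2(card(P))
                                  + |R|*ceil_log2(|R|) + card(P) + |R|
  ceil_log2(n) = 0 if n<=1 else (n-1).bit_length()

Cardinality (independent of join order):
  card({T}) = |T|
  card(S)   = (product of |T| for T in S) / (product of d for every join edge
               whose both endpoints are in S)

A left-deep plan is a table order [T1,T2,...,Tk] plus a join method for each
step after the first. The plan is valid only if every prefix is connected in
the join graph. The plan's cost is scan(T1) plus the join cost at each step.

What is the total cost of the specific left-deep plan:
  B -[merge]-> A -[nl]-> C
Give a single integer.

183900

step 1: scan B: cost=100, card=100
step 2: join A via merge
    card(P join A) = 100*300/(20) = 1500
    cost = 100 + 100*7 + 300*9 + 100 + 300 = 3900
step 3: join C via nl
    card(P join C) = 1500*120/(100*40) = 45
    cost = 3900 + 1500*120 = 183900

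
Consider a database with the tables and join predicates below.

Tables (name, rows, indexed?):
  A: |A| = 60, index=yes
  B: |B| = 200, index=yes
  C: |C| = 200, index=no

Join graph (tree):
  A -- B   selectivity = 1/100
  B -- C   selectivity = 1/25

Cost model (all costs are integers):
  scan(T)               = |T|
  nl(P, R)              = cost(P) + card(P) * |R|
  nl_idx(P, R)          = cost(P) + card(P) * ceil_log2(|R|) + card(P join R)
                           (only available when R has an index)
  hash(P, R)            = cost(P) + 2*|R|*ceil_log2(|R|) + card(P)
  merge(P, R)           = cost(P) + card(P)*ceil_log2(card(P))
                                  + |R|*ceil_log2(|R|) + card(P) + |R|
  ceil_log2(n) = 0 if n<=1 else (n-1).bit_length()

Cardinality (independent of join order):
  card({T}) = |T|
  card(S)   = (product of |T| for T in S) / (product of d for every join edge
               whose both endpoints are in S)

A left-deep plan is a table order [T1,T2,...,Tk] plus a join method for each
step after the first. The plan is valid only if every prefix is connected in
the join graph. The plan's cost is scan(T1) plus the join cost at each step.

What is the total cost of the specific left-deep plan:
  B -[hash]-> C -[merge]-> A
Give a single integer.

23220

step 1: scan B: cost=200, card=200
step 2: join C via hash
    card(P join C) = 200*200/(25) = 1600
    cost = 200 + 2*200*8 + 200 = 3600
step 3: join A via merge
    card(P join A) = 1600*60/(100) = 960
    cost = 3600 + 1600*11 + 60*6 + 1600 + 60 = 23220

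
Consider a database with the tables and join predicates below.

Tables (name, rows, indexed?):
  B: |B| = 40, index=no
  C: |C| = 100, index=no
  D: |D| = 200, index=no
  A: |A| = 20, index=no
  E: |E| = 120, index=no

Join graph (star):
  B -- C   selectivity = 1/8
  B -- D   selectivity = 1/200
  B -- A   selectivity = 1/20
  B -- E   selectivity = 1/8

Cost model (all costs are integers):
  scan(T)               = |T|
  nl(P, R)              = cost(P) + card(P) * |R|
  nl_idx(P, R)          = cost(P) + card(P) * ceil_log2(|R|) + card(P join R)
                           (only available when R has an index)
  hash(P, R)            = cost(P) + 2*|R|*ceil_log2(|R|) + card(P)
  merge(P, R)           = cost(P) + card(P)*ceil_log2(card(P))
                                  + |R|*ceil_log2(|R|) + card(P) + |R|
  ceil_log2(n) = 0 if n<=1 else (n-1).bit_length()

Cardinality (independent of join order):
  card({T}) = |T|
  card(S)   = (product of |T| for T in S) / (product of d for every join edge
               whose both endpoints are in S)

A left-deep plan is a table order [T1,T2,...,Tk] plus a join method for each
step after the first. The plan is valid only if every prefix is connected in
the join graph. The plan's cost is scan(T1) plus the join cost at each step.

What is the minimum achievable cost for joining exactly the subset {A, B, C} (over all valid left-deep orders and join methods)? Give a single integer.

1360

Selinger DP over subsets of {A,B,C}:
  {B}: scan cost=40, card=40
  {C}: scan cost=100, card=100
  {A}: scan cost=20, card=20
  {BC}: card=500; try (B,hash)→680, (C,merge)→1120, (B,merge)→1180, (C,hash)→1480, (C,nl)→4040, (B,nl)→4100; best=680 via (B,hash)
  {AB}: card=40; try (A,hash)→280, (B,merge)→420, (A,merge)→440, (B,hash)→520, (B,nl)→820, (A,nl)→840; best=280 via (A,hash)
  {ABC}: card=500; try (C,merge)→1360, (A,hash)→1380, (C,hash)→1720, (C,nl)→4280, (A,merge)→5800, (A,nl)→10680; best=1360 via (C,merge)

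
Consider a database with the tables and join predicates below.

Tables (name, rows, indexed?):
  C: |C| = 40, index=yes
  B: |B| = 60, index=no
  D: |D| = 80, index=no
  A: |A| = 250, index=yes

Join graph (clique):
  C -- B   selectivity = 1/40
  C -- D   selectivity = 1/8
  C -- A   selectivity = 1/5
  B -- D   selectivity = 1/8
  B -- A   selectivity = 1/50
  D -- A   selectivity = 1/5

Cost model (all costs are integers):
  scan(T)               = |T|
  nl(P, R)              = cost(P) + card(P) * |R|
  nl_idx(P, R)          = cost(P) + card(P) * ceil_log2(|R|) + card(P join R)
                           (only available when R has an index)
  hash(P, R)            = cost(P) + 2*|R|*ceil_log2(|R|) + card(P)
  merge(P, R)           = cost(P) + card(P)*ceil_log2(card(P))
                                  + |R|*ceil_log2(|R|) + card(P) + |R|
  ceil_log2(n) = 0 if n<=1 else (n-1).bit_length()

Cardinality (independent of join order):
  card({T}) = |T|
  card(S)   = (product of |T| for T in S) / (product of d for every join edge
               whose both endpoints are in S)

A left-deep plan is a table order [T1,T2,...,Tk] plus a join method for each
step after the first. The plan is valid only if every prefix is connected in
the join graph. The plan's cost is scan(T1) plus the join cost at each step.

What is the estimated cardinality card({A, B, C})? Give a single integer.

Tables in S: A(250), B(60), C(40)
Edges inside S: C-B(d=40), C-A(d=5), B-A(d=50)
numerator = 250 * 60 * 40 = 600000
denominator = 40 * 5 * 50 = 10000
card(S) = 600000 / 10000 = 60

60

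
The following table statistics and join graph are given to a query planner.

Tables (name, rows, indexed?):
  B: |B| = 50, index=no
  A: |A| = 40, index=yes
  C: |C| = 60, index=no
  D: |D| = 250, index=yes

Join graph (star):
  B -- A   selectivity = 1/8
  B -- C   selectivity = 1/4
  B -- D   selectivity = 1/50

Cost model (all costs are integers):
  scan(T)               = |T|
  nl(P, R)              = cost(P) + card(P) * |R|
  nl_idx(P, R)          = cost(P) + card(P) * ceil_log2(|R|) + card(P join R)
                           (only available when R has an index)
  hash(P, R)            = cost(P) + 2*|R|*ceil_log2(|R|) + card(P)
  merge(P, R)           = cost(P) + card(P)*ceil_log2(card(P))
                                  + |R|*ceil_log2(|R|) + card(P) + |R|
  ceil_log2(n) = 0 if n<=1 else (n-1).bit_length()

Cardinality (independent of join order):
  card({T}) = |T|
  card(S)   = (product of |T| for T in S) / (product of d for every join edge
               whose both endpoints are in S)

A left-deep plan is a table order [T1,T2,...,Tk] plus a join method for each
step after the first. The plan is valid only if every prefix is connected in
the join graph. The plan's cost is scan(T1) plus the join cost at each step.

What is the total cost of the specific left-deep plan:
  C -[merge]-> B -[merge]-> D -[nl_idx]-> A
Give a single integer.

52580

step 1: scan C: cost=60, card=60
step 2: join B via merge
    card(P join B) = 60*50/(4) = 750
    cost = 60 + 60*6 + 50*6 + 60 + 50 = 830
step 3: join D via merge
    card(P join D) = 750*250/(50) = 3750
    cost = 830 + 750*10 + 250*8 + 750 + 250 = 11330
step 4: join A via nl_idx
    card(P join A) = 3750*40/(8) = 18750
    cost = 11330 + 3750*6 + 18750 = 52580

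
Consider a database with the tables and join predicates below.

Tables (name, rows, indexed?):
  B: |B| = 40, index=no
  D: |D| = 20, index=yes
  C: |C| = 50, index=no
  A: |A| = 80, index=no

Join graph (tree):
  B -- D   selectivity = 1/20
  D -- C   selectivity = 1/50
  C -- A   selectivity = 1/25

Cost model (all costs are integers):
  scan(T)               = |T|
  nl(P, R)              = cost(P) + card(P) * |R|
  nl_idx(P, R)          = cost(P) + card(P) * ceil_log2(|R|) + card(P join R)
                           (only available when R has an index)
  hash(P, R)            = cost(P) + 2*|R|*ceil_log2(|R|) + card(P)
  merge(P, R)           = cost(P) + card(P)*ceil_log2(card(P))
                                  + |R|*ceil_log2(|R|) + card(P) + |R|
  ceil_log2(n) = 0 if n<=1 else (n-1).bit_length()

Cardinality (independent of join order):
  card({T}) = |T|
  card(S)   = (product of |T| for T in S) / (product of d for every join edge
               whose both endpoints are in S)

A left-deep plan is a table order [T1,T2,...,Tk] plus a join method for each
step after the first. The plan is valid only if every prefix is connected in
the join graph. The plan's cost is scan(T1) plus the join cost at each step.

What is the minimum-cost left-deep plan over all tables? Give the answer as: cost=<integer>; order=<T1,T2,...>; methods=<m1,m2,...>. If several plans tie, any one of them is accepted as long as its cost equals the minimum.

Selinger DP (subsets sized 1..n):
  {B}: scan cost=40, card=40
  {D}: scan cost=20, card=20
  {C}: scan cost=50, card=50
  {A}: scan cost=80, card=80
  {BD}: card=40; try (D,hash)→280, (D,nl_idx)→280, (B,merge)→420, (D,merge)→440, (B,hash)→520, (B,nl)→820 …(+1); best=280 via (D,hash)
  {CD}: card=20; try (D,hash)→300, (D,nl_idx)→320, (C,merge)→490, (D,merge)→520, (C,hash)→640, (C,nl)→1020 …(+1); best=300 via (D,hash)
  {AC}: card=160; try (C,hash)→760, (A,merge)→1040, (C,merge)→1070, (A,hash)→1220, (A,nl)→4050, (C,nl)→4080; best=760 via (C,hash)
  {BCD}: card=40; try (B,merge)→700, (B,hash)→800, (C,merge)→910, (C,hash)→920, (B,nl)→1100, (C,nl)→2280; best=700 via (B,merge)
  {ACD}: card=64; try (A,merge)→1060, (D,hash)→1120, (A,hash)→1440, (D,nl_idx)→1624, (A,nl)→1900, (D,merge)→2320 …(+1); best=1060 via (A,merge)
  {ABCD}: card=128; try (B,hash)→1604, (A,merge)→1620, (B,merge)→1788, (A,hash)→1860, (B,nl)→3620, (A,nl)→3900; best=1604 via (B,hash)

cost=1604; order=C,D,A,B; methods=hash,merge,hash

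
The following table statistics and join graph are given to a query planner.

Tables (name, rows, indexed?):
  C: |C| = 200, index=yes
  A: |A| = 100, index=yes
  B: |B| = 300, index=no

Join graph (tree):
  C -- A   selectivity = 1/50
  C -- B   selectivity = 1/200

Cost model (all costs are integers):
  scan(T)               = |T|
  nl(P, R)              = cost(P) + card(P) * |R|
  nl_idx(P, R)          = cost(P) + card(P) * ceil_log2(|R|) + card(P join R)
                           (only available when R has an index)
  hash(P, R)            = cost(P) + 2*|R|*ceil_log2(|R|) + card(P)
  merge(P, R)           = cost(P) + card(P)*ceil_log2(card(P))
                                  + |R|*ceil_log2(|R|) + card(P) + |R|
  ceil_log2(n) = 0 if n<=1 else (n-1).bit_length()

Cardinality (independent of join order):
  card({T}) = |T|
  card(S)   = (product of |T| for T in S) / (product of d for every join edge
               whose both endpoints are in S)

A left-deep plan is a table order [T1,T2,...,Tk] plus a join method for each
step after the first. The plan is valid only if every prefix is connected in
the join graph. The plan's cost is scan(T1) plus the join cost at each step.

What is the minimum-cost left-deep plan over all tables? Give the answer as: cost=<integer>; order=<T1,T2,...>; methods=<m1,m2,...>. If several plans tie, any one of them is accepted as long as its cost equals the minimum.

cost=4700; order=B,C,A; methods=nl_idx,hash

Selinger DP (subsets sized 1..n):
  {C}: scan cost=200, card=200
  {A}: scan cost=100, card=100
  {B}: scan cost=300, card=300
  {AC}: card=400; try (C,nl_idx)→1300, (A,hash)→1800, (A,nl_idx)→2000, (C,merge)→2700, (A,merge)→2800, (C,hash)→3400 …(+2); best=1300 via (C,nl_idx)
  {BC}: card=300; try (C,nl_idx)→3000, (C,hash)→3800, (B,merge)→5000, (C,merge)→5100, (B,hash)→5800, (B,nl)→60200 …(+1); best=3000 via (C,nl_idx)
  {ABC}: card=600; try (A,hash)→4700, (A,nl_idx)→5700, (A,merge)→6800, (B,hash)→7100, (B,merge)→8300, (A,nl)→33000 …(+1); best=4700 via (A,hash)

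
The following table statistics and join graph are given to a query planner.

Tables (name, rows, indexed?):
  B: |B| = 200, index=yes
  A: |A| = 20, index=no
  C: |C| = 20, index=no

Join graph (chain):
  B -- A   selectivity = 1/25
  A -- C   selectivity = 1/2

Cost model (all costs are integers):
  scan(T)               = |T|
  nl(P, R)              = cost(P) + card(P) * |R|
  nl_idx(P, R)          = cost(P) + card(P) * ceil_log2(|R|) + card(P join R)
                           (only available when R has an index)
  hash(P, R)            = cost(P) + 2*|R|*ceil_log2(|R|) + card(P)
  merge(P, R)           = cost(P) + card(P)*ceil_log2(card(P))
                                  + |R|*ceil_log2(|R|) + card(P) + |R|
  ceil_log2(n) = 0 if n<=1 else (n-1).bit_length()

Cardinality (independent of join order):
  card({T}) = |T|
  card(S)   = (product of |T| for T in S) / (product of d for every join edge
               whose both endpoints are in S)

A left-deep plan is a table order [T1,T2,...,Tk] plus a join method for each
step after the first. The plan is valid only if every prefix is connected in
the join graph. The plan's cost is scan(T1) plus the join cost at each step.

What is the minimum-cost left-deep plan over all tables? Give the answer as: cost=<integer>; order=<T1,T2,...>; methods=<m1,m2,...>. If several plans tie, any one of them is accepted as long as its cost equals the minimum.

Selinger DP (subsets sized 1..n):
  {B}: scan cost=200, card=200
  {A}: scan cost=20, card=20
  {C}: scan cost=20, card=20
  {AB}: card=160; try (B,nl_idx)→340, (A,hash)→600, (B,merge)→1940, (A,merge)→2120, (B,hash)→3240, (B,nl)→4020 …(+1); best=340 via (B,nl_idx)
  {AC}: card=200; try (C,hash)→240, (A,hash)→240, (C,merge)→260, (A,merge)→260, (C,nl)→420, (A,nl)→420; best=240 via (C,hash)
  {ABC}: card=1600; try (C,hash)→700, (C,merge)→1900, (B,nl_idx)→3440, (C,nl)→3540, (B,hash)→3640, (B,merge)→3840 …(+1); best=700 via (C,hash)

cost=700; order=A,B,C; methods=nl_idx,hash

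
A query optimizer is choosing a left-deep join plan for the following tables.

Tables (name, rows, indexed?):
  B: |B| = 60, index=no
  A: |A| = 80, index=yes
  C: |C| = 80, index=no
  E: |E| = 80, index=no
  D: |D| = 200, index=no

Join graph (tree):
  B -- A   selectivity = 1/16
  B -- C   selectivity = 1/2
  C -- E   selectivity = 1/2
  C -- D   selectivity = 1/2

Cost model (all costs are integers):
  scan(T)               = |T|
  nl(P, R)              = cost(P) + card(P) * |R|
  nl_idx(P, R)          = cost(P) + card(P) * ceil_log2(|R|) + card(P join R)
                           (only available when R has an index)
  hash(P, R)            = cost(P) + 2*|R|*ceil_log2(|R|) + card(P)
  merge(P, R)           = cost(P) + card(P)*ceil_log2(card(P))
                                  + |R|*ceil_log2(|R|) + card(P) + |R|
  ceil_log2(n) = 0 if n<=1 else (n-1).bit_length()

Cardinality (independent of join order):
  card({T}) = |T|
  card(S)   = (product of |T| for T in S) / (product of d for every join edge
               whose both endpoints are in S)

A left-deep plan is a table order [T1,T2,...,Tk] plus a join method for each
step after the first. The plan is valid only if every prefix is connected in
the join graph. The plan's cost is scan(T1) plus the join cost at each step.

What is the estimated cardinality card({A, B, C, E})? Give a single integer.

Tables in S: A(80), B(60), C(80), E(80)
Edges inside S: B-A(d=16), B-C(d=2), C-E(d=2)
numerator = 80 * 60 * 80 * 80 = 30720000
denominator = 16 * 2 * 2 = 64
card(S) = 30720000 / 64 = 480000

480000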